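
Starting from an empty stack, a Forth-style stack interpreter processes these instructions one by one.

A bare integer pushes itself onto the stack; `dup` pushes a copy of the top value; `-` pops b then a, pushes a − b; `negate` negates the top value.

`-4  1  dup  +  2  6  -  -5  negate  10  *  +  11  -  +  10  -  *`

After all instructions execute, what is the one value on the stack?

-108

-4     -> -4
1      -> -4 1
dup    -> -4 1 1
+      -> -4 2
2      -> -4 2 2
6      -> -4 2 2 6
-      -> -4 2 -4
-5     -> -4 2 -4 -5
negate -> -4 2 -4 5
10     -> -4 2 -4 5 10
*      -> -4 2 -4 50
+      -> -4 2 46
11     -> -4 2 46 11
-      -> -4 2 35
+      -> -4 37
10     -> -4 37 10
-      -> -4 27
*      -> -108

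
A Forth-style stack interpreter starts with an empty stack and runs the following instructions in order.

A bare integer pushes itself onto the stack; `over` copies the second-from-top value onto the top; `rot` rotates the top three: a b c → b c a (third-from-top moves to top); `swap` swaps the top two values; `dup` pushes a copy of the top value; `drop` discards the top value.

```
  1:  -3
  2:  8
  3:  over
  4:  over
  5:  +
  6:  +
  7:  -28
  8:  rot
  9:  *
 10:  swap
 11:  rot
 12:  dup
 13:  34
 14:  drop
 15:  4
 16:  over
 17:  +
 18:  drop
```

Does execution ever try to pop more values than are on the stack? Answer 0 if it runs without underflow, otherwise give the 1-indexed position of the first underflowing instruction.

11

-3    [-3]
8     [-3, 8]
over  [-3, 8, -3]
over  [-3, 8, -3, 8]
+     [-3, 8, 5]
+     [-3, 13]
-28   [-3, 13, -28]
rot   [13, -28, -3]
*     [13, 84]
swap  [84, 13]
rot  — needs 3 operands, stack has 2 → underflow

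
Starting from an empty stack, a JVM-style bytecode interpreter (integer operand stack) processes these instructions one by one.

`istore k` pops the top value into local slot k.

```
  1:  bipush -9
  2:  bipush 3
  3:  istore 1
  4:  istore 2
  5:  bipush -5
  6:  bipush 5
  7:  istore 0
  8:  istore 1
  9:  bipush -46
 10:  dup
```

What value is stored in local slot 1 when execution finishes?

bipush -9  -> [-9]
bipush 3   -> [-9, 3]
istore 1   -> [-9]
istore 2   -> []
bipush -5  -> [-5]
bipush 5   -> [-5, 5]
istore 0   -> [-5]
istore 1   -> []
bipush -46 -> [-46]
dup        -> [-46, -46]

-5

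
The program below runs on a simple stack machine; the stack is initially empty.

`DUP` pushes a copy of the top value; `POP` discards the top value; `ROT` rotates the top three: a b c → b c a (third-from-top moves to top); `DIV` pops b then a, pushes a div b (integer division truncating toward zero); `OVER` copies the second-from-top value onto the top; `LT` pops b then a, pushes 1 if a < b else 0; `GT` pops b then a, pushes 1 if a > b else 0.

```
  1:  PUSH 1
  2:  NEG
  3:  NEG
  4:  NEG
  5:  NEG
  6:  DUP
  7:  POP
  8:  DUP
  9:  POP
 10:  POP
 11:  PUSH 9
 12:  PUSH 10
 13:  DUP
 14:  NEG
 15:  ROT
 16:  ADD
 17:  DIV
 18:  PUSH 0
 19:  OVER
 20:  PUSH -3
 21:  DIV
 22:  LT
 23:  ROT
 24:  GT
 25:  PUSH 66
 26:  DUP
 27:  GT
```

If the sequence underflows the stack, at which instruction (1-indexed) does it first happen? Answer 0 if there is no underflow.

23

PUSH 1  → [1]
NEG     → [-1]
NEG     → [1]
NEG     → [-1]
NEG     → [1]
DUP     → [1, 1]
POP     → [1]
DUP     → [1, 1]
POP     → [1]
POP     → []
PUSH 9  → [9]
PUSH 10 → [9, 10]
DUP     → [9, 10, 10]
NEG     → [9, 10, -10]
ROT     → [10, -10, 9]
ADD     → [10, -1]
DIV     → [-10]
PUSH 0  → [-10, 0]
OVER    → [-10, 0, -10]
PUSH -3 → [-10, 0, -10, -3]
DIV     → [-10, 0, 3]
LT      → [-10, 1]
ROT  — needs 3 operands, stack has 2 → underflow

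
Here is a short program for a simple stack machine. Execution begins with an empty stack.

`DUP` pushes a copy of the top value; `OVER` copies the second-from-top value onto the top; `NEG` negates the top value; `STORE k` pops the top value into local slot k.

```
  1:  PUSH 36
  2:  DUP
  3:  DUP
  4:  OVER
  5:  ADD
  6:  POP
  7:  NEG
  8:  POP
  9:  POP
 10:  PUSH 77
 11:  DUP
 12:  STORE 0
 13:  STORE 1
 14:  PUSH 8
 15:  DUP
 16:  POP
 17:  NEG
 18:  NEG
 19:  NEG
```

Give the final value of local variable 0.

77

PUSH 36 -> 36
DUP     -> 36 36
DUP     -> 36 36 36
OVER    -> 36 36 36 36
ADD     -> 36 36 72
POP     -> 36 36
NEG     -> 36 -36
POP     -> 36
POP     -> (empty)
PUSH 77 -> 77
DUP     -> 77 77
STORE 0 -> 77
STORE 1 -> (empty)
PUSH 8  -> 8
DUP     -> 8 8
POP     -> 8
NEG     -> -8
NEG     -> 8
NEG     -> -8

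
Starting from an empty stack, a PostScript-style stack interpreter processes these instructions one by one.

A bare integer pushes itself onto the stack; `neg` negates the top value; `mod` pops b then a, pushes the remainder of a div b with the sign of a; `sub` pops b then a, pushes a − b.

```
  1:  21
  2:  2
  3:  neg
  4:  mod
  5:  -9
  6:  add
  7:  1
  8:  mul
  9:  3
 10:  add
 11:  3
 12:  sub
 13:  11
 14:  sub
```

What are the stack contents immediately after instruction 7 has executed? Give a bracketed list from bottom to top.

[-8, 1]

21   21
2    21 2
neg  21 -2
mod  1
-9   1 -9
add  -8
1    -8 1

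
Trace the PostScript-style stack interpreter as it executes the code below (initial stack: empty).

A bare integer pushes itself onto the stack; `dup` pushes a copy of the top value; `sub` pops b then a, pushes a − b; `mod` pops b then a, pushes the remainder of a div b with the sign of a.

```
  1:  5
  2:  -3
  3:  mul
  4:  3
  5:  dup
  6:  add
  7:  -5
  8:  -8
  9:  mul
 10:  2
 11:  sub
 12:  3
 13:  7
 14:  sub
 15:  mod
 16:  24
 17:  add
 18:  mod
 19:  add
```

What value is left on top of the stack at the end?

-9

5   -> 5
-3  -> 5 -3
mul -> -15
3   -> -15 3
dup -> -15 3 3
add -> -15 6
-5  -> -15 6 -5
-8  -> -15 6 -5 -8
mul -> -15 6 40
2   -> -15 6 40 2
sub -> -15 6 38
3   -> -15 6 38 3
7   -> -15 6 38 3 7
sub -> -15 6 38 -4
mod -> -15 6 2
24  -> -15 6 2 24
add -> -15 6 26
mod -> -15 6
add -> -9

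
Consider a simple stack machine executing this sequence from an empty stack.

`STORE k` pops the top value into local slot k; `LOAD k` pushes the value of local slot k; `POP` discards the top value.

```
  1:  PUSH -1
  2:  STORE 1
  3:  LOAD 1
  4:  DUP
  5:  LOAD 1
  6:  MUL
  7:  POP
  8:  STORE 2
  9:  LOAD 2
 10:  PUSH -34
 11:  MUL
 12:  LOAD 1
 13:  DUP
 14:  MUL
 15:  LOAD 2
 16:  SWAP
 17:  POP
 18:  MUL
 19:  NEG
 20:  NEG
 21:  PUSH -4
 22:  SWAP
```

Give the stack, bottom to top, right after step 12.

[34, -1]

PUSH -1  -> -1
STORE 1  -> (empty)
LOAD 1   -> -1
DUP      -> -1 -1
LOAD 1   -> -1 -1 -1
MUL      -> -1 1
POP      -> -1
STORE 2  -> (empty)
LOAD 2   -> -1
PUSH -34 -> -1 -34
MUL      -> 34
LOAD 1   -> 34 -1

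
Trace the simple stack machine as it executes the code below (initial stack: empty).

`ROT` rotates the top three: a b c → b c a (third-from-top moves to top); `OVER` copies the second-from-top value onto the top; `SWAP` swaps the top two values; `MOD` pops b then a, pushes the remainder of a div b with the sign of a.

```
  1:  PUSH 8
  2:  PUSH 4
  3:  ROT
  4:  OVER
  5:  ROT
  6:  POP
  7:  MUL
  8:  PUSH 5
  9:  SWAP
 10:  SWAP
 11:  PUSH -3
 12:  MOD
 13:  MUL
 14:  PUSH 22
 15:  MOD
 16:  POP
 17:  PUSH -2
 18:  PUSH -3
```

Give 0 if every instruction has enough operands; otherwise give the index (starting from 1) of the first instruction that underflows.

3

PUSH 8  8
PUSH 4  8 4
ROT  — needs 3 operands, stack has 2 → underflow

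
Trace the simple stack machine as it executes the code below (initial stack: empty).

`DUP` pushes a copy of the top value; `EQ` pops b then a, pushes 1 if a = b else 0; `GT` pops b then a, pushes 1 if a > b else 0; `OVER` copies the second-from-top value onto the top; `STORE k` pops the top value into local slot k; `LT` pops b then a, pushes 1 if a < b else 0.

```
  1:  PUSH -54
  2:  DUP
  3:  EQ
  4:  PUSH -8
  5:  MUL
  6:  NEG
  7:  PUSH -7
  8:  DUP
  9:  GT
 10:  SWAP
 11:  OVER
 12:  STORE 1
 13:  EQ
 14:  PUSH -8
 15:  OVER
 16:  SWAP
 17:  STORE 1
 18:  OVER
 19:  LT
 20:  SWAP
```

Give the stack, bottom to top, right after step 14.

PUSH -54 -> [-54]
DUP      -> [-54, -54]
EQ       -> [1]
PUSH -8  -> [1, -8]
MUL      -> [-8]
NEG      -> [8]
PUSH -7  -> [8, -7]
DUP      -> [8, -7, -7]
GT       -> [8, 0]
SWAP     -> [0, 8]
OVER     -> [0, 8, 0]
STORE 1  -> [0, 8]
EQ       -> [0]
PUSH -8  -> [0, -8]

[0, -8]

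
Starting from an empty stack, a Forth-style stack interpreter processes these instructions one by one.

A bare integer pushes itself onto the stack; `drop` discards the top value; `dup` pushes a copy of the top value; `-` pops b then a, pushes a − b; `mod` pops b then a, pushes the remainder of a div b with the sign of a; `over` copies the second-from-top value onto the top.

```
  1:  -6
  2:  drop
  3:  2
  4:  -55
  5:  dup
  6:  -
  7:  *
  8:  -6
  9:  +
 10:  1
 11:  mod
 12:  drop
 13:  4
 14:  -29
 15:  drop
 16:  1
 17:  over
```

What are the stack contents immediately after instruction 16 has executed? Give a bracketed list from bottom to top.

-6    [-6]
drop  []
2     [2]
-55   [2, -55]
dup   [2, -55, -55]
-     [2, 0]
*     [0]
-6    [0, -6]
+     [-6]
1     [-6, 1]
mod   [0]
drop  []
4     [4]
-29   [4, -29]
drop  [4]
1     [4, 1]

[4, 1]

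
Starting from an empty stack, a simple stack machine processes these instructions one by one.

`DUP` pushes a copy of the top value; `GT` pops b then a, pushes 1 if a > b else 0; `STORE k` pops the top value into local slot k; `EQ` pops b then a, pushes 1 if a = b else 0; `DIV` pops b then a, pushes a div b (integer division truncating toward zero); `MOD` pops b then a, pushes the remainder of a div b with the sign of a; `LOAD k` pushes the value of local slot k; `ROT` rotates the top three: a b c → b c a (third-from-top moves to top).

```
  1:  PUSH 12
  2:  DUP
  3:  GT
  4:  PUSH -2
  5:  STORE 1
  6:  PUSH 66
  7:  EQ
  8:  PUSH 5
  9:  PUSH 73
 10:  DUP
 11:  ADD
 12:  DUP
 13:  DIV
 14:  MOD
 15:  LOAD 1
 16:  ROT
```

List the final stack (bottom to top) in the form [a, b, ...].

[0, -2, 0]

PUSH 12 : 12
DUP     : 12 12
GT      : 0
PUSH -2 : 0 -2
STORE 1 : 0
PUSH 66 : 0 66
EQ      : 0
PUSH 5  : 0 5
PUSH 73 : 0 5 73
DUP     : 0 5 73 73
ADD     : 0 5 146
DUP     : 0 5 146 146
DIV     : 0 5 1
MOD     : 0 0
LOAD 1  : 0 0 -2
ROT     : 0 -2 0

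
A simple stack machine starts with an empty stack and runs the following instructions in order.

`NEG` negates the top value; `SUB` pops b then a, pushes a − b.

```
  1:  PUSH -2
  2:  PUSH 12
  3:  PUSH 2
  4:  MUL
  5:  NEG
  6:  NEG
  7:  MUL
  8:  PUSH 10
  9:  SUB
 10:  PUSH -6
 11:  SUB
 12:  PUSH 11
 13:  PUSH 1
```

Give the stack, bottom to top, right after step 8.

[-48, 10]

PUSH -2 → -2
PUSH 12 → -2 12
PUSH 2  → -2 12 2
MUL     → -2 24
NEG     → -2 -24
NEG     → -2 24
MUL     → -48
PUSH 10 → -48 10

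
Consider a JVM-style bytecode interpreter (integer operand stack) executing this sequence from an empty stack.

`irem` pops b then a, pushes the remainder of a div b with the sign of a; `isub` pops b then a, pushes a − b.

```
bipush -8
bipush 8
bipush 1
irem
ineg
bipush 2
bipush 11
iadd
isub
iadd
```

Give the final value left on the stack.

bipush -8 → -8
bipush 8  → -8 8
bipush 1  → -8 8 1
irem      → -8 0
ineg      → -8 0
bipush 2  → -8 0 2
bipush 11 → -8 0 2 11
iadd      → -8 0 13
isub      → -8 -13
iadd      → -21

-21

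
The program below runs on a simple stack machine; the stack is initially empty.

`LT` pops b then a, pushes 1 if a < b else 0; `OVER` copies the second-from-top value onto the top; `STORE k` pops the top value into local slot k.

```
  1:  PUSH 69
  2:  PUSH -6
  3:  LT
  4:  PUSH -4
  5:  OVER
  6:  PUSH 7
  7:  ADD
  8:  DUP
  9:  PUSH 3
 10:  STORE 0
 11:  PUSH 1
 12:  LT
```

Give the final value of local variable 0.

3

PUSH 69 : 69
PUSH -6 : 69 -6
LT      : 0
PUSH -4 : 0 -4
OVER    : 0 -4 0
PUSH 7  : 0 -4 0 7
ADD     : 0 -4 7
DUP     : 0 -4 7 7
PUSH 3  : 0 -4 7 7 3
STORE 0 : 0 -4 7 7
PUSH 1  : 0 -4 7 7 1
LT      : 0 -4 7 0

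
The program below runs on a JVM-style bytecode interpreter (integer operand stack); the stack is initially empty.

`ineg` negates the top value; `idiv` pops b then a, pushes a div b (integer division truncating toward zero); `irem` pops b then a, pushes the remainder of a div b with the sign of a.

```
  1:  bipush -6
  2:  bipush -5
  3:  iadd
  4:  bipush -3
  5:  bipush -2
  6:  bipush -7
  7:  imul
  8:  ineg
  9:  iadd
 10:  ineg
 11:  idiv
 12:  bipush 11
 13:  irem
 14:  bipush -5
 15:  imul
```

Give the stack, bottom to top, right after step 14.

bipush -6 → [-6]
bipush -5 → [-6, -5]
iadd      → [-11]
bipush -3 → [-11, -3]
bipush -2 → [-11, -3, -2]
bipush -7 → [-11, -3, -2, -7]
imul      → [-11, -3, 14]
ineg      → [-11, -3, -14]
iadd      → [-11, -17]
ineg      → [-11, 17]
idiv      → [0]
bipush 11 → [0, 11]
irem      → [0]
bipush -5 → [0, -5]

[0, -5]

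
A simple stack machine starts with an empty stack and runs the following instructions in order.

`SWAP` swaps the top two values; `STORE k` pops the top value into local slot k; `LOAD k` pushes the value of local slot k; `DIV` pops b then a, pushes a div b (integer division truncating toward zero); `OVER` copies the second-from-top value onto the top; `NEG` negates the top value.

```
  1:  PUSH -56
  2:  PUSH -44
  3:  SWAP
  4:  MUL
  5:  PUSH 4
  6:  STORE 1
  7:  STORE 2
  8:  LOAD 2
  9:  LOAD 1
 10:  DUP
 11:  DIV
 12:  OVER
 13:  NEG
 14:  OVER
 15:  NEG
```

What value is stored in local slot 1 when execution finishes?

4

PUSH -56 -> [-56]
PUSH -44 -> [-56, -44]
SWAP     -> [-44, -56]
MUL      -> [2464]
PUSH 4   -> [2464, 4]
STORE 1  -> [2464]
STORE 2  -> []
LOAD 2   -> [2464]
LOAD 1   -> [2464, 4]
DUP      -> [2464, 4, 4]
DIV      -> [2464, 1]
OVER     -> [2464, 1, 2464]
NEG      -> [2464, 1, -2464]
OVER     -> [2464, 1, -2464, 1]
NEG      -> [2464, 1, -2464, -1]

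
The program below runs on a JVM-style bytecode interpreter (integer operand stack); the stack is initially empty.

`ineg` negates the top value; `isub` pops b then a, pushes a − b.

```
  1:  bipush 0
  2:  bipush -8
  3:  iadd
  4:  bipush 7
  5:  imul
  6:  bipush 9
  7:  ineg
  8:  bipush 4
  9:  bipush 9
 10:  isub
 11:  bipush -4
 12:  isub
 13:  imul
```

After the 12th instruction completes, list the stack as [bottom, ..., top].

bipush 0  : [0]
bipush -8 : [0, -8]
iadd      : [-8]
bipush 7  : [-8, 7]
imul      : [-56]
bipush 9  : [-56, 9]
ineg      : [-56, -9]
bipush 4  : [-56, -9, 4]
bipush 9  : [-56, -9, 4, 9]
isub      : [-56, -9, -5]
bipush -4 : [-56, -9, -5, -4]
isub      : [-56, -9, -1]

[-56, -9, -1]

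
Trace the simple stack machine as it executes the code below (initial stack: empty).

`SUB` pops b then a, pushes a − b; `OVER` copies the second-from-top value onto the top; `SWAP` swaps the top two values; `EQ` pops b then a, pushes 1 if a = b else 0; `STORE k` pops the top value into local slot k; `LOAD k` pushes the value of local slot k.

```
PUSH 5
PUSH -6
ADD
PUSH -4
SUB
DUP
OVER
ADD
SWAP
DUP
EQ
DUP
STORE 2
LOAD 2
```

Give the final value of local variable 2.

1

PUSH 5  -> 5
PUSH -6 -> 5 -6
ADD     -> -1
PUSH -4 -> -1 -4
SUB     -> 3
DUP     -> 3 3
OVER    -> 3 3 3
ADD     -> 3 6
SWAP    -> 6 3
DUP     -> 6 3 3
EQ      -> 6 1
DUP     -> 6 1 1
STORE 2 -> 6 1
LOAD 2  -> 6 1 1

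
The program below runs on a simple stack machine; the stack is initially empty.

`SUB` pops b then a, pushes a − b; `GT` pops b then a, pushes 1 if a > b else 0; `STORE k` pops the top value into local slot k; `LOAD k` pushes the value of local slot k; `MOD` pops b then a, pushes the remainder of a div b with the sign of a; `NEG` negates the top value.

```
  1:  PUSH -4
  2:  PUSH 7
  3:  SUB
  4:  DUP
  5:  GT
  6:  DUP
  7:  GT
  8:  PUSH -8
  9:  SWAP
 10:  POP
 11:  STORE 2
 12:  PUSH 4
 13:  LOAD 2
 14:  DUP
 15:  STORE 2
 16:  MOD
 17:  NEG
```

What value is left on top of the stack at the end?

PUSH -4 : [-4]
PUSH 7  : [-4, 7]
SUB     : [-11]
DUP     : [-11, -11]
GT      : [0]
DUP     : [0, 0]
GT      : [0]
PUSH -8 : [0, -8]
SWAP    : [-8, 0]
POP     : [-8]
STORE 2 : []
PUSH 4  : [4]
LOAD 2  : [4, -8]
DUP     : [4, -8, -8]
STORE 2 : [4, -8]
MOD     : [4]
NEG     : [-4]

-4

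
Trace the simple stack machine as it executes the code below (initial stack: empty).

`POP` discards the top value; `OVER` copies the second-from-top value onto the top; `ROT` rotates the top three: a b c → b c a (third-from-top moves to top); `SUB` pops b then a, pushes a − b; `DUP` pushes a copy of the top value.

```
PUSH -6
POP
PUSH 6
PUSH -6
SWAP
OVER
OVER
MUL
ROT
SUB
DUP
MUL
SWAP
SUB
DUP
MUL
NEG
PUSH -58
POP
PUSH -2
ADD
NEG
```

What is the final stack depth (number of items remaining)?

PUSH -6   [-6]
POP       []
PUSH 6    [6]
PUSH -6   [6, -6]
SWAP      [-6, 6]
OVER      [-6, 6, -6]
OVER      [-6, 6, -6, 6]
MUL       [-6, 6, -36]
ROT       [6, -36, -6]
SUB       [6, -30]
DUP       [6, -30, -30]
MUL       [6, 900]
SWAP      [900, 6]
SUB       [894]
DUP       [894, 894]
MUL       [799236]
NEG       [-799236]
PUSH -58  [-799236, -58]
POP       [-799236]
PUSH -2   [-799236, -2]
ADD       [-799238]
NEG       [799238]

1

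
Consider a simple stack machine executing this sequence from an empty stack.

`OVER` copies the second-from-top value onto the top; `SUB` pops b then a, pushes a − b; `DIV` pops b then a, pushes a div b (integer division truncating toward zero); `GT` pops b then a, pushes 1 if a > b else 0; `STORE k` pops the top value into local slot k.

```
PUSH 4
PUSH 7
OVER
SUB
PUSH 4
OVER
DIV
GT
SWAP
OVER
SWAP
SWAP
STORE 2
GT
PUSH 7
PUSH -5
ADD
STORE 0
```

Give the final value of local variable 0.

2

PUSH 4  -> [4]
PUSH 7  -> [4, 7]
OVER    -> [4, 7, 4]
SUB     -> [4, 3]
PUSH 4  -> [4, 3, 4]
OVER    -> [4, 3, 4, 3]
DIV     -> [4, 3, 1]
GT      -> [4, 1]
SWAP    -> [1, 4]
OVER    -> [1, 4, 1]
SWAP    -> [1, 1, 4]
SWAP    -> [1, 4, 1]
STORE 2 -> [1, 4]
GT      -> [0]
PUSH 7  -> [0, 7]
PUSH -5 -> [0, 7, -5]
ADD     -> [0, 2]
STORE 0 -> [0]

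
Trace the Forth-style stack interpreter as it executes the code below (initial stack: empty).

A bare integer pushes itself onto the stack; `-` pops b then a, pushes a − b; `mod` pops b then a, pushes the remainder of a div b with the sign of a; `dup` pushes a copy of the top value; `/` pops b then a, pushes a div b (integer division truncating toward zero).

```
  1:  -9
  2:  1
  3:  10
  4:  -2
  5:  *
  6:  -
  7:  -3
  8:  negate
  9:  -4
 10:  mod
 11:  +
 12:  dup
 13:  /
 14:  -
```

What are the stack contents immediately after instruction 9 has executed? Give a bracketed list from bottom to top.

-9     : [-9]
1      : [-9, 1]
10     : [-9, 1, 10]
-2     : [-9, 1, 10, -2]
*      : [-9, 1, -20]
-      : [-9, 21]
-3     : [-9, 21, -3]
negate : [-9, 21, 3]
-4     : [-9, 21, 3, -4]

[-9, 21, 3, -4]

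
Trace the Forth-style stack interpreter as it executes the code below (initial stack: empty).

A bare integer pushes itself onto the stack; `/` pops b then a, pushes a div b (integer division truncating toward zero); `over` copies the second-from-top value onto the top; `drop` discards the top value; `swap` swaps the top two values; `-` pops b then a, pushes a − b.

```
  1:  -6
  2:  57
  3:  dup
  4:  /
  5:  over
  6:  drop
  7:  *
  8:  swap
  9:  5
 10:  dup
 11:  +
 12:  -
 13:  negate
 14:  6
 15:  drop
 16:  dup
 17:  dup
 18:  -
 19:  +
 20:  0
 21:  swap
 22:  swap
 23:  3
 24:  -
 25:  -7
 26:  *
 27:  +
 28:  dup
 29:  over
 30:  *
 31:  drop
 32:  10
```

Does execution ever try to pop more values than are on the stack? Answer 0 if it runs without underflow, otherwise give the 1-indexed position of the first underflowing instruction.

-6   : -6
57   : -6 57
dup  : -6 57 57
/    : -6 1
over : -6 1 -6
drop : -6 1
*    : -6
swap  — needs 2 operands, stack has 1 → underflow

8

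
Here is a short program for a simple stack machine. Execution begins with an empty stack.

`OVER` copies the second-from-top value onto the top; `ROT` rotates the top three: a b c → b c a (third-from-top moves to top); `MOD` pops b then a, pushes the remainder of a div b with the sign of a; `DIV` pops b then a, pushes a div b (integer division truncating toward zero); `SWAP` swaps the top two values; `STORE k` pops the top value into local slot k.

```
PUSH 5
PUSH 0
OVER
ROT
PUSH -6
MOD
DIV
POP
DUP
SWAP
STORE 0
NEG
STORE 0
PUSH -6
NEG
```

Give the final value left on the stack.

6

PUSH 5  → 5
PUSH 0  → 5 0
OVER    → 5 0 5
ROT     → 0 5 5
PUSH -6 → 0 5 5 -6
MOD     → 0 5 5
DIV     → 0 1
POP     → 0
DUP     → 0 0
SWAP    → 0 0
STORE 0 → 0
NEG     → 0
STORE 0 → (empty)
PUSH -6 → -6
NEG     → 6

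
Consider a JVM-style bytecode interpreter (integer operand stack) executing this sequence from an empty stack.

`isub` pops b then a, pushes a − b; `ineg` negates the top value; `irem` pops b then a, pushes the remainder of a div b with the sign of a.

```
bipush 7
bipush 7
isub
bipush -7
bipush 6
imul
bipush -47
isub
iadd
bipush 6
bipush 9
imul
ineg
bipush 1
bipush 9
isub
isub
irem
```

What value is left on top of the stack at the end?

bipush 7   : 7
bipush 7   : 7 7
isub       : 0
bipush -7  : 0 -7
bipush 6   : 0 -7 6
imul       : 0 -42
bipush -47 : 0 -42 -47
isub       : 0 5
iadd       : 5
bipush 6   : 5 6
bipush 9   : 5 6 9
imul       : 5 54
ineg       : 5 -54
bipush 1   : 5 -54 1
bipush 9   : 5 -54 1 9
isub       : 5 -54 -8
isub       : 5 -46
irem       : 5

5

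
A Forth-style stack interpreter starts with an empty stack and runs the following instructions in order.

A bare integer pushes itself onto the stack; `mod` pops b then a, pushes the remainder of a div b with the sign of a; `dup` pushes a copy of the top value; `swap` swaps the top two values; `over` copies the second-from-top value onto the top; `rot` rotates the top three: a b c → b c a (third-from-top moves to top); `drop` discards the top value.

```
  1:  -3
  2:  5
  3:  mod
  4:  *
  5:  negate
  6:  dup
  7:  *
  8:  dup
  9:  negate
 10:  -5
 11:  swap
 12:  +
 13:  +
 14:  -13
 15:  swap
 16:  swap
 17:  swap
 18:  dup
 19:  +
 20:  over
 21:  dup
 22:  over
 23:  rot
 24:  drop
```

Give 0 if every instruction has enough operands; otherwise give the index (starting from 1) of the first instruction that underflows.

-3  : -3
5   : -3 5
mod : -3
*  — needs 2 operands, stack has 1 → underflow

4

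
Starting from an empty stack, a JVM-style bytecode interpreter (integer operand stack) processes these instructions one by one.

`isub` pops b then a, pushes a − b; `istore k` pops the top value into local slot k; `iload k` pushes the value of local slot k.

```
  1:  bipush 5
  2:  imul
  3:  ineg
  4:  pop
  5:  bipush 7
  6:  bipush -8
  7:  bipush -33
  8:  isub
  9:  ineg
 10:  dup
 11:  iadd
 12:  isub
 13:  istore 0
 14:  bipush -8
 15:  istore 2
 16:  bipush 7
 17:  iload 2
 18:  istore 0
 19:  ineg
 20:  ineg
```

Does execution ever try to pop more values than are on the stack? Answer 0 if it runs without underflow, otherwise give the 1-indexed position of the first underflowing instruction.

bipush 5 → [5]
imul  — needs 2 operands, stack has 1 → underflow

2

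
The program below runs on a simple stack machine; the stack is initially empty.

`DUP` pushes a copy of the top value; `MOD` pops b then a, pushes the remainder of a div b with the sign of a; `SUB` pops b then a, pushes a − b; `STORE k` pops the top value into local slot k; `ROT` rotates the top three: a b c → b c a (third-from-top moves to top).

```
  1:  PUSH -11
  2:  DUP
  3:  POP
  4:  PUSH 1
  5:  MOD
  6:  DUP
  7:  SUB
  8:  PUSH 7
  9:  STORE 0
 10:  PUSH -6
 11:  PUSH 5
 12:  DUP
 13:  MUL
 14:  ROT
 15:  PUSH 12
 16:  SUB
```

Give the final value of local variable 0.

7

PUSH -11 → -11
DUP      → -11 -11
POP      → -11
PUSH 1   → -11 1
MOD      → 0
DUP      → 0 0
SUB      → 0
PUSH 7   → 0 7
STORE 0  → 0
PUSH -6  → 0 -6
PUSH 5   → 0 -6 5
DUP      → 0 -6 5 5
MUL      → 0 -6 25
ROT      → -6 25 0
PUSH 12  → -6 25 0 12
SUB      → -6 25 -12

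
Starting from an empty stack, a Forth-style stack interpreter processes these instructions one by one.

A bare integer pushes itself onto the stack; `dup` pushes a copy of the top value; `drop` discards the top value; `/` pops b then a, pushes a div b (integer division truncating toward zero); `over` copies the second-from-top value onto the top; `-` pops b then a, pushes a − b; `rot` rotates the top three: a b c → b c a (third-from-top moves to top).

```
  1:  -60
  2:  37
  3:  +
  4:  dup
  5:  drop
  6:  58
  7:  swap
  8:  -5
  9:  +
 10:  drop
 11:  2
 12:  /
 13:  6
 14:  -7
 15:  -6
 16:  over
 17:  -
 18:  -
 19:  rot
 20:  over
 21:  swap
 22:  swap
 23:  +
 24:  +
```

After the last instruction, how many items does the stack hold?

2

-60  : -60
37   : -60 37
+    : -23
dup  : -23 -23
drop : -23
58   : -23 58
swap : 58 -23
-5   : 58 -23 -5
+    : 58 -28
drop : 58
2    : 58 2
/    : 29
6    : 29 6
-7   : 29 6 -7
-6   : 29 6 -7 -6
over : 29 6 -7 -6 -7
-    : 29 6 -7 1
-    : 29 6 -8
rot  : 6 -8 29
over : 6 -8 29 -8
swap : 6 -8 -8 29
swap : 6 -8 29 -8
+    : 6 -8 21
+    : 6 13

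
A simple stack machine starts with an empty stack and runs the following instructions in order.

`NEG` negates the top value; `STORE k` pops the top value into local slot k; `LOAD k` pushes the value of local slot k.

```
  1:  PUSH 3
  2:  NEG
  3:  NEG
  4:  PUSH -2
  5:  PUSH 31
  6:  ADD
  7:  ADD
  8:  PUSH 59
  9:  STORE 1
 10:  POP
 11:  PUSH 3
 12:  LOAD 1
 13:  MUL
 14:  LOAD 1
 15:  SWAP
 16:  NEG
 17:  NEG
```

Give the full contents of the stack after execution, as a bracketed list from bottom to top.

[59, 177]

PUSH 3  -> [3]
NEG     -> [-3]
NEG     -> [3]
PUSH -2 -> [3, -2]
PUSH 31 -> [3, -2, 31]
ADD     -> [3, 29]
ADD     -> [32]
PUSH 59 -> [32, 59]
STORE 1 -> [32]
POP     -> []
PUSH 3  -> [3]
LOAD 1  -> [3, 59]
MUL     -> [177]
LOAD 1  -> [177, 59]
SWAP    -> [59, 177]
NEG     -> [59, -177]
NEG     -> [59, 177]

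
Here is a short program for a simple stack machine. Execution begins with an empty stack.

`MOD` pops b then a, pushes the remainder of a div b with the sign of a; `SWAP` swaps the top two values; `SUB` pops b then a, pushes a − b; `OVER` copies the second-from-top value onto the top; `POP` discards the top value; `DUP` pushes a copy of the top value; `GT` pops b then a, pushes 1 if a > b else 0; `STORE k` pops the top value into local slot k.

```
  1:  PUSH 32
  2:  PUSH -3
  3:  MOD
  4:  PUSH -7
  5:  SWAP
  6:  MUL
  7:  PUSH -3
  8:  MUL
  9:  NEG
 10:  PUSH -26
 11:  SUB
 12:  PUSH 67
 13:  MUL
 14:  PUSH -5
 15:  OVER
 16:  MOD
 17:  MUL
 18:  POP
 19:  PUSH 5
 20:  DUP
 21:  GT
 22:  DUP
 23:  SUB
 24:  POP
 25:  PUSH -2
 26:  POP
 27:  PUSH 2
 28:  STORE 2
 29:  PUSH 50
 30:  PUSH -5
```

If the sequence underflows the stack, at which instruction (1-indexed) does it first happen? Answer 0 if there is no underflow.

0

PUSH 32   32
PUSH -3   32 -3
MOD       2
PUSH -7   2 -7
SWAP      -7 2
MUL       -14
PUSH -3   -14 -3
MUL       42
NEG       -42
PUSH -26  -42 -26
SUB       -16
PUSH 67   -16 67
MUL       -1072
PUSH -5   -1072 -5
OVER      -1072 -5 -1072
MOD       -1072 -5
MUL       5360
POP       (empty)
PUSH 5    5
DUP       5 5
GT        0
DUP       0 0
SUB       0
POP       (empty)
PUSH -2   -2
POP       (empty)
PUSH 2    2
STORE 2   (empty)
PUSH 50   50
PUSH -5   50 -5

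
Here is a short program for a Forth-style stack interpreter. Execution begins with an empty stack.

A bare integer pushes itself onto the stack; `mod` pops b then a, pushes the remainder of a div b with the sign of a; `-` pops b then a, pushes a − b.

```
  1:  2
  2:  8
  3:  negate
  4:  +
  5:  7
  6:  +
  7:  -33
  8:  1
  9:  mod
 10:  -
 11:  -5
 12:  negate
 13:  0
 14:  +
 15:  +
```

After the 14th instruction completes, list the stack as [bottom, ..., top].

2      -> [2]
8      -> [2, 8]
negate -> [2, -8]
+      -> [-6]
7      -> [-6, 7]
+      -> [1]
-33    -> [1, -33]
1      -> [1, -33, 1]
mod    -> [1, 0]
-      -> [1]
-5     -> [1, -5]
negate -> [1, 5]
0      -> [1, 5, 0]
+      -> [1, 5]

[1, 5]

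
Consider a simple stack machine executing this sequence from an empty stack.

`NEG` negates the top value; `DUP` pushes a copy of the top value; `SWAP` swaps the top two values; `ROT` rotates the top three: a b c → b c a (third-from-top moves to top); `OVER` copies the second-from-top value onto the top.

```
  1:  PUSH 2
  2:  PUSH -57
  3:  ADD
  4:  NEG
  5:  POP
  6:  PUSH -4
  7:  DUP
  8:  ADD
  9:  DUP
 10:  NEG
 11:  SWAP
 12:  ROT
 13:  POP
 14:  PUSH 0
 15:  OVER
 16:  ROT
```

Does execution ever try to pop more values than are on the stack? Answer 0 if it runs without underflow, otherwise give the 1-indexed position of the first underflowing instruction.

12

PUSH 2   → [2]
PUSH -57 → [2, -57]
ADD      → [-55]
NEG      → [55]
POP      → []
PUSH -4  → [-4]
DUP      → [-4, -4]
ADD      → [-8]
DUP      → [-8, -8]
NEG      → [-8, 8]
SWAP     → [8, -8]
ROT  — needs 3 operands, stack has 2 → underflow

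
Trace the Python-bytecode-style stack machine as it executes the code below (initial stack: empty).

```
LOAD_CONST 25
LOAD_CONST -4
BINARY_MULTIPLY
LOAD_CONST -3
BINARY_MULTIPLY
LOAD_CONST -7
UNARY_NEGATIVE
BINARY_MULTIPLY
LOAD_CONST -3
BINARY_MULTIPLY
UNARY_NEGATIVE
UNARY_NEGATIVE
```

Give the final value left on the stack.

LOAD_CONST 25   : 25
LOAD_CONST -4   : 25 -4
BINARY_MULTIPLY : -100
LOAD_CONST -3   : -100 -3
BINARY_MULTIPLY : 300
LOAD_CONST -7   : 300 -7
UNARY_NEGATIVE  : 300 7
BINARY_MULTIPLY : 2100
LOAD_CONST -3   : 2100 -3
BINARY_MULTIPLY : -6300
UNARY_NEGATIVE  : 6300
UNARY_NEGATIVE  : -6300

-6300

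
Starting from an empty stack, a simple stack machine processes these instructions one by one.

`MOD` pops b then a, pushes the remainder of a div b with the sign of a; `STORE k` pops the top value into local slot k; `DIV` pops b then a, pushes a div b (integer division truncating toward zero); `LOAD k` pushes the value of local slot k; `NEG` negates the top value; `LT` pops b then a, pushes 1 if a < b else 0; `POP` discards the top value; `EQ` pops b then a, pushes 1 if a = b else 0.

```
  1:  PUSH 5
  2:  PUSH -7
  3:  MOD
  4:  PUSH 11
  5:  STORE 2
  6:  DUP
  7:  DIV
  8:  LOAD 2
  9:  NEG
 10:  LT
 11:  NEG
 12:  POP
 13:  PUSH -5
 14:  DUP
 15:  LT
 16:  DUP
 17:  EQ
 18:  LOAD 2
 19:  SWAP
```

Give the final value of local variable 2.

PUSH 5  -> 5
PUSH -7 -> 5 -7
MOD     -> 5
PUSH 11 -> 5 11
STORE 2 -> 5
DUP     -> 5 5
DIV     -> 1
LOAD 2  -> 1 11
NEG     -> 1 -11
LT      -> 0
NEG     -> 0
POP     -> (empty)
PUSH -5 -> -5
DUP     -> -5 -5
LT      -> 0
DUP     -> 0 0
EQ      -> 1
LOAD 2  -> 1 11
SWAP    -> 11 1

11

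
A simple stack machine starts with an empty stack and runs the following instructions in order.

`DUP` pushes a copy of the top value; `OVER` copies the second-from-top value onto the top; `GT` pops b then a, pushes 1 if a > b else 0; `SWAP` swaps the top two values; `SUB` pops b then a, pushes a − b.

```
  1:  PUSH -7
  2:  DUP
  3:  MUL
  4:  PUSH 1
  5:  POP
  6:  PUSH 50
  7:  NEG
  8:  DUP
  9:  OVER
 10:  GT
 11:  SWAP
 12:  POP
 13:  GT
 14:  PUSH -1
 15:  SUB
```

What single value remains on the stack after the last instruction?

2

PUSH -7  -7
DUP      -7 -7
MUL      49
PUSH 1   49 1
POP      49
PUSH 50  49 50
NEG      49 -50
DUP      49 -50 -50
OVER     49 -50 -50 -50
GT       49 -50 0
SWAP     49 0 -50
POP      49 0
GT       1
PUSH -1  1 -1
SUB      2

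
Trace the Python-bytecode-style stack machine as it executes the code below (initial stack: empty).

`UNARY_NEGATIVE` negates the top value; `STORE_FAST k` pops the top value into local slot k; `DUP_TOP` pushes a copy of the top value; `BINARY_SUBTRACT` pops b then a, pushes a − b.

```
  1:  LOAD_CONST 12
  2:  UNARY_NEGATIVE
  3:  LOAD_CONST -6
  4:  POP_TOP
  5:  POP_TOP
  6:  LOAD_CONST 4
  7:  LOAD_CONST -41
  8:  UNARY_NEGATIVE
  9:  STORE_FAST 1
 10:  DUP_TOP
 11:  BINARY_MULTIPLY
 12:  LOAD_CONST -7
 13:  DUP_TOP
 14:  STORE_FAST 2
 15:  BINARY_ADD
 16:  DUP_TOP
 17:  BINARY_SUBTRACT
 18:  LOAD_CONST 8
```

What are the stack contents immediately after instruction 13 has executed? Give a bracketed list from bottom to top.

LOAD_CONST 12   → 12
UNARY_NEGATIVE  → -12
LOAD_CONST -6   → -12 -6
POP_TOP         → -12
POP_TOP         → (empty)
LOAD_CONST 4    → 4
LOAD_CONST -41  → 4 -41
UNARY_NEGATIVE  → 4 41
STORE_FAST 1    → 4
DUP_TOP         → 4 4
BINARY_MULTIPLY → 16
LOAD_CONST -7   → 16 -7
DUP_TOP         → 16 -7 -7

[16, -7, -7]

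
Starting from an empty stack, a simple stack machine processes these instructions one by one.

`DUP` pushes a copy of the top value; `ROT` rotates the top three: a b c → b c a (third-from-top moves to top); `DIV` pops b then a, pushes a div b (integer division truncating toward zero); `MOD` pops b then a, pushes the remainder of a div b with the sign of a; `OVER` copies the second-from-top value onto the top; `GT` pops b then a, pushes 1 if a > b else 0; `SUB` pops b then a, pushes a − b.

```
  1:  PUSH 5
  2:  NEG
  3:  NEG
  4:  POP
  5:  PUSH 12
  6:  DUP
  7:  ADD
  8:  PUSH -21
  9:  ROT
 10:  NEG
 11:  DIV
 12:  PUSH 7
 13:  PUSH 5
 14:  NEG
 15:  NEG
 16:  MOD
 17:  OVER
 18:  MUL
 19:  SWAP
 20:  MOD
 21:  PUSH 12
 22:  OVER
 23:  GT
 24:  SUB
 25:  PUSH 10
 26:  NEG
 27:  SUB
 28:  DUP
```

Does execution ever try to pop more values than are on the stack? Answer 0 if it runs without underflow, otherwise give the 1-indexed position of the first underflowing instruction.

9

PUSH 5   : [5]
NEG      : [-5]
NEG      : [5]
POP      : []
PUSH 12  : [12]
DUP      : [12, 12]
ADD      : [24]
PUSH -21 : [24, -21]
ROT  — needs 3 operands, stack has 2 → underflow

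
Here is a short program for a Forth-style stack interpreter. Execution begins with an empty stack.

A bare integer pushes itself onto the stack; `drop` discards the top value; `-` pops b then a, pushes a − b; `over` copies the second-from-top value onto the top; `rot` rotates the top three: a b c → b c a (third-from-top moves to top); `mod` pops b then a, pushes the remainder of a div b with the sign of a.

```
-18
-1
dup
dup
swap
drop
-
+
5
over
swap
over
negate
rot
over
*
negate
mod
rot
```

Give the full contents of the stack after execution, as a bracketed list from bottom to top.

-18    → -18
-1     → -18 -1
dup    → -18 -1 -1
dup    → -18 -1 -1 -1
swap   → -18 -1 -1 -1
drop   → -18 -1 -1
-      → -18 0
+      → -18
5      → -18 5
over   → -18 5 -18
swap   → -18 -18 5
over   → -18 -18 5 -18
negate → -18 -18 5 18
rot    → -18 5 18 -18
over   → -18 5 18 -18 18
*      → -18 5 18 -324
negate → -18 5 18 324
mod    → -18 5 18
rot    → 5 18 -18

[5, 18, -18]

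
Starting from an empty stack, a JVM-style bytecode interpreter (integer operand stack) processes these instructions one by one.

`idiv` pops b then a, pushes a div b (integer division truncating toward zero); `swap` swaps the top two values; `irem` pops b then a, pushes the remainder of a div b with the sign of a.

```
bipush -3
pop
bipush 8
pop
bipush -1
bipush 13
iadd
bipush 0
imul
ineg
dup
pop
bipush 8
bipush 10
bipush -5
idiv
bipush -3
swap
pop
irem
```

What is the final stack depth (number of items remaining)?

bipush -3 : [-3]
pop       : []
bipush 8  : [8]
pop       : []
bipush -1 : [-1]
bipush 13 : [-1, 13]
iadd      : [12]
bipush 0  : [12, 0]
imul      : [0]
ineg      : [0]
dup       : [0, 0]
pop       : [0]
bipush 8  : [0, 8]
bipush 10 : [0, 8, 10]
bipush -5 : [0, 8, 10, -5]
idiv      : [0, 8, -2]
bipush -3 : [0, 8, -2, -3]
swap      : [0, 8, -3, -2]
pop       : [0, 8, -3]
irem      : [0, 2]

2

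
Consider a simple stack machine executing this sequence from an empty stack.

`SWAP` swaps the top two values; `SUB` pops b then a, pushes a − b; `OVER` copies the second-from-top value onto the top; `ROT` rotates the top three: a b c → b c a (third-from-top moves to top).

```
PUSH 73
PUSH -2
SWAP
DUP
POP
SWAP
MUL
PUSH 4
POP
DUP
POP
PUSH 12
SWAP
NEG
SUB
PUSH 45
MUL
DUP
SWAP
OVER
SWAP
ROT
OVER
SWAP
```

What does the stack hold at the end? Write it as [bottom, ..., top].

PUSH 73 : [73]
PUSH -2 : [73, -2]
SWAP    : [-2, 73]
DUP     : [-2, 73, 73]
POP     : [-2, 73]
SWAP    : [73, -2]
MUL     : [-146]
PUSH 4  : [-146, 4]
POP     : [-146]
DUP     : [-146, -146]
POP     : [-146]
PUSH 12 : [-146, 12]
SWAP    : [12, -146]
NEG     : [12, 146]
SUB     : [-134]
PUSH 45 : [-134, 45]
MUL     : [-6030]
DUP     : [-6030, -6030]
SWAP    : [-6030, -6030]
OVER    : [-6030, -6030, -6030]
SWAP    : [-6030, -6030, -6030]
ROT     : [-6030, -6030, -6030]
OVER    : [-6030, -6030, -6030, -6030]
SWAP    : [-6030, -6030, -6030, -6030]

[-6030, -6030, -6030, -6030]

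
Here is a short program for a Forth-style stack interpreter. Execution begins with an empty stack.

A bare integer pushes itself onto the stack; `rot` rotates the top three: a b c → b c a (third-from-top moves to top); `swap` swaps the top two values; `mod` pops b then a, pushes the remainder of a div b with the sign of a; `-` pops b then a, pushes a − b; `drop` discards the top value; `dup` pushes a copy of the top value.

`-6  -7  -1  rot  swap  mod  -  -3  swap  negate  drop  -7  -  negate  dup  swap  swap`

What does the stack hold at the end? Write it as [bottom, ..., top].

-6     -> -6
-7     -> -6 -7
-1     -> -6 -7 -1
rot    -> -7 -1 -6
swap   -> -7 -6 -1
mod    -> -7 0
-      -> -7
-3     -> -7 -3
swap   -> -3 -7
negate -> -3 7
drop   -> -3
-7     -> -3 -7
-      -> 4
negate -> -4
dup    -> -4 -4
swap   -> -4 -4
swap   -> -4 -4

[-4, -4]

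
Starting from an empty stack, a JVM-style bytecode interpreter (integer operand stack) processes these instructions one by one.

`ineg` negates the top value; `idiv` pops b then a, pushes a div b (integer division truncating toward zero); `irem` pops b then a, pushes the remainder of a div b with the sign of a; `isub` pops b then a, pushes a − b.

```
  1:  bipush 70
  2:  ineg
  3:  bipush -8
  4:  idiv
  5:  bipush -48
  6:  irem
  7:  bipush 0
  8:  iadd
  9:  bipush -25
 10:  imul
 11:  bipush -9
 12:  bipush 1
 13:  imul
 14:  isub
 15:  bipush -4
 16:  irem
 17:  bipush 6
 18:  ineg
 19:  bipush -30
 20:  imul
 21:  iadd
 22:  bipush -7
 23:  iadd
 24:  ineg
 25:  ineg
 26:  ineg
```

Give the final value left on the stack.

bipush 70  -> [70]
ineg       -> [-70]
bipush -8  -> [-70, -8]
idiv       -> [8]
bipush -48 -> [8, -48]
irem       -> [8]
bipush 0   -> [8, 0]
iadd       -> [8]
bipush -25 -> [8, -25]
imul       -> [-200]
bipush -9  -> [-200, -9]
bipush 1   -> [-200, -9, 1]
imul       -> [-200, -9]
isub       -> [-191]
bipush -4  -> [-191, -4]
irem       -> [-3]
bipush 6   -> [-3, 6]
ineg       -> [-3, -6]
bipush -30 -> [-3, -6, -30]
imul       -> [-3, 180]
iadd       -> [177]
bipush -7  -> [177, -7]
iadd       -> [170]
ineg       -> [-170]
ineg       -> [170]
ineg       -> [-170]

-170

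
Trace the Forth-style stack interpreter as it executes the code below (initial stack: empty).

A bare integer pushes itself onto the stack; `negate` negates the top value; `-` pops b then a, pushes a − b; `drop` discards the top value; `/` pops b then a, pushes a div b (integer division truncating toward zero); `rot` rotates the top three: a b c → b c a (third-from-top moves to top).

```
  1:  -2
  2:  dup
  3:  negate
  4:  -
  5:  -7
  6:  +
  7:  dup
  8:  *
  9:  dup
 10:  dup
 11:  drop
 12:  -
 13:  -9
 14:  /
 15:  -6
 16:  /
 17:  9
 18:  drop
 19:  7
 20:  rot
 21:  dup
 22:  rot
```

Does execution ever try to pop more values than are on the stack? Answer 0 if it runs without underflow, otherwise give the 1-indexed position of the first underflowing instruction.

20

-2     -> [-2]
dup    -> [-2, -2]
negate -> [-2, 2]
-      -> [-4]
-7     -> [-4, -7]
+      -> [-11]
dup    -> [-11, -11]
*      -> [121]
dup    -> [121, 121]
dup    -> [121, 121, 121]
drop   -> [121, 121]
-      -> [0]
-9     -> [0, -9]
/      -> [0]
-6     -> [0, -6]
/      -> [0]
9      -> [0, 9]
drop   -> [0]
7      -> [0, 7]
rot  — needs 3 operands, stack has 2 → underflow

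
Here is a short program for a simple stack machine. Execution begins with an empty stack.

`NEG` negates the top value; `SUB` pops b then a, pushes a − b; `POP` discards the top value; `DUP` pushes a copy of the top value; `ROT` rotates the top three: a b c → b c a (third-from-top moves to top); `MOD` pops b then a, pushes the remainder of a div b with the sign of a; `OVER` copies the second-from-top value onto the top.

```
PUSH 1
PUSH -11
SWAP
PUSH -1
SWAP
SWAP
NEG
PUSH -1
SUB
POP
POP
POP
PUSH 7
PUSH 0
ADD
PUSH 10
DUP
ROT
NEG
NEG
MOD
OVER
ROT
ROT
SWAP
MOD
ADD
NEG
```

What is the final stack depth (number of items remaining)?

1

PUSH 1   : [1]
PUSH -11 : [1, -11]
SWAP     : [-11, 1]
PUSH -1  : [-11, 1, -1]
SWAP     : [-11, -1, 1]
SWAP     : [-11, 1, -1]
NEG      : [-11, 1, 1]
PUSH -1  : [-11, 1, 1, -1]
SUB      : [-11, 1, 2]
POP      : [-11, 1]
POP      : [-11]
POP      : []
PUSH 7   : [7]
PUSH 0   : [7, 0]
ADD      : [7]
PUSH 10  : [7, 10]
DUP      : [7, 10, 10]
ROT      : [10, 10, 7]
NEG      : [10, 10, -7]
NEG      : [10, 10, 7]
MOD      : [10, 3]
OVER     : [10, 3, 10]
ROT      : [3, 10, 10]
ROT      : [10, 10, 3]
SWAP     : [10, 3, 10]
MOD      : [10, 3]
ADD      : [13]
NEG      : [-13]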